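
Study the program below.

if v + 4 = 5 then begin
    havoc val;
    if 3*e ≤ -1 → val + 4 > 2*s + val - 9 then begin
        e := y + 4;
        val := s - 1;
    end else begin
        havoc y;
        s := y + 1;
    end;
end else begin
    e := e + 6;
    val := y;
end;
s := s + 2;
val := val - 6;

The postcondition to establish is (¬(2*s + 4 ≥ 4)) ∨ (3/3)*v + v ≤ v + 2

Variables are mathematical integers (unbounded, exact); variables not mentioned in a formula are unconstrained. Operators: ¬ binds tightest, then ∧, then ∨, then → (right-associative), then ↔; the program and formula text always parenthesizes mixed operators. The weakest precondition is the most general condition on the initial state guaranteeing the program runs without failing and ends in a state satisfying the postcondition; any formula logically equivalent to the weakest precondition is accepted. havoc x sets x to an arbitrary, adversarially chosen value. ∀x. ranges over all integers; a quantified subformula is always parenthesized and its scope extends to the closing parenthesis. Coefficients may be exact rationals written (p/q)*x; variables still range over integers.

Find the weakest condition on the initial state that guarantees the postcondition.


Working backward. After the program, the postcondition (¬(2*s + 4 ≥ 4)) ∨ (3/3)*v + v ≤ v + 2 must hold; in canonical form it is (¬(2*s ≥ 0)) ∨ v ≤ 2.
Before val := val - 6: (¬(2*s ≥ 0)) ∨ v ≤ 2
Before s := s + 2: (¬(2*s ≥ -4)) ∨ v ≤ 2
Then branch requires ((3*e ≤ -1 → 2*s < 13) → ((¬(2*s ≥ -4)) ∨ v ≤ 2)) ∧ ((¬(3*e ≤ -1 → 2*s < 13)) → (∀y_1. ((¬(2*y_1 ≥ -6)) ∨ v ≤ 2))); else branch requires (¬(2*s ≥ -4)) ∨ v ≤ 2.
Before the if: (v = 1 → (((3*e ≤ -1 → 2*s < 13) → ((¬(2*s ≥ -4)) ∨ v ≤ 2)) ∧ ((¬(3*e ≤ -1 → 2*s < 13)) → (∀y_1. ((¬(2*y_1 ≥ -6)) ∨ v ≤ 2))))) ∧ ((¬(v = 1)) → ((¬(2*s ≥ -4)) ∨ v ≤ 2))
Answer: WP = (v = 1 → (((3*e ≤ -1 → 2*s < 13) → ((¬(2*s ≥ -4)) ∨ v ≤ 2)) ∧ ((¬(3*e ≤ -1 → 2*s < 13)) → (∀y_1. ((¬(2*y_1 ≥ -6)) ∨ v ≤ 2))))) ∧ ((¬(v = 1)) → ((¬(2*s ≥ -4)) ∨ v ≤ 2))


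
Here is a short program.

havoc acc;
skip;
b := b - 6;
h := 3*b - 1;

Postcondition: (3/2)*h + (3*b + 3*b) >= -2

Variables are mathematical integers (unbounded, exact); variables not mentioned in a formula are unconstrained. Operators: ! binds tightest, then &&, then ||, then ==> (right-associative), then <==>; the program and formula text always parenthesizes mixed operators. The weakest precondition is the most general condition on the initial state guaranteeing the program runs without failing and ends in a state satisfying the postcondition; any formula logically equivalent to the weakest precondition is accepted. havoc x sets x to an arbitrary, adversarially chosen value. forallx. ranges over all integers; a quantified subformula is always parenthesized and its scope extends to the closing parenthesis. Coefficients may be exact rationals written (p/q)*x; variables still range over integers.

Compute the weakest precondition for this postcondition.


Working backward. After the program, the postcondition (3/2)*h + (3*b + 3*b) >= -2 must hold; in canonical form it is 6*b + (3/2)*h >= -2.
Before h := 3*b - 1: (21/2)*b >= -1/2
Before b := b - 6: (21/2)*b >= 125/2
Before skip: (21/2)*b >= 125/2
Before havoc acc: (21/2)*b >= 125/2
Answer: WP = (21/2)*b >= 125/2


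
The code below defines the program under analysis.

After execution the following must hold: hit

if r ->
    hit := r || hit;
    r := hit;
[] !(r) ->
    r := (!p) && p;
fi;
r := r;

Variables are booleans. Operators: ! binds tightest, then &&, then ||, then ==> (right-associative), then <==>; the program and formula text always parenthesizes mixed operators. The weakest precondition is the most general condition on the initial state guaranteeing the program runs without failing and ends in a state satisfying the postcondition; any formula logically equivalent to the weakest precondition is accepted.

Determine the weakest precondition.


Working backward. After the program, hit must hold.
Before r := r: hit
Then branch requires r || hit; else branch requires hit.
Before the if: (r ==> (r || hit)) && ((!r) ==> hit)
Answer: WP = (r ==> (r || hit)) && ((!r) ==> hit)


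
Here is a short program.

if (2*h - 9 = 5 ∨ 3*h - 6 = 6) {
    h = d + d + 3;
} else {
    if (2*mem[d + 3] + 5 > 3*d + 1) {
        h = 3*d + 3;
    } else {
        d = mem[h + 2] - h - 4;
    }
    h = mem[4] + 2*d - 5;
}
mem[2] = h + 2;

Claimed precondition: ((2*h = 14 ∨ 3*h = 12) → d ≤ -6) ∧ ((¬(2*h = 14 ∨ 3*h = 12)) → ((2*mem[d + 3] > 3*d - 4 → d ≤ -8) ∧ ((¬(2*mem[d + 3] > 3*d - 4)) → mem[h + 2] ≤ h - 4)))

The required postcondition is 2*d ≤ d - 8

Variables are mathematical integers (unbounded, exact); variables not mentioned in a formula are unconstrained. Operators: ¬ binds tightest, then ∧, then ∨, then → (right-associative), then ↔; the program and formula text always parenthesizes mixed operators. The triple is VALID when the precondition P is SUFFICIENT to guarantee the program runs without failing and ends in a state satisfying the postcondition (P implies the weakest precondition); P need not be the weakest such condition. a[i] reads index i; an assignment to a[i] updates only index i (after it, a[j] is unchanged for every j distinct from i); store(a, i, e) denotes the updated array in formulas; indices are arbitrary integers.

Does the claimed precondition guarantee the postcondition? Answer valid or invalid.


Working backward. After the program, the postcondition 2*d ≤ d - 8 must hold; in canonical form it is d ≤ -8.
Before mem[2] := h + 2: d ≤ -8
Then branch requires d ≤ -8; else branch requires (2*mem[d + 3] > 3*d - 4 → d ≤ -8) ∧ ((¬(2*mem[d + 3] > 3*d - 4)) → mem[h + 2] ≤ h - 4).
Before the if: ((2*h = 14 ∨ 3*h = 12) → d ≤ -8) ∧ ((¬(2*h = 14 ∨ 3*h = 12)) → ((2*mem[d + 3] > 3*d - 4 → d ≤ -8) ∧ ((¬(2*mem[d + 3] > 3*d - 4)) → mem[h + 2] ≤ h - 4)))
The weakest precondition is ((2*h = 14 ∨ 3*h = 12) → d ≤ -8) ∧ ((¬(2*h = 14 ∨ 3*h = 12)) → ((2*mem[d + 3] > 3*d - 4 → d ≤ -8) ∧ ((¬(2*mem[d + 3] > 3*d - 4)) → mem[h + 2] ≤ h - 4))).
Check whether ((2*h = 14 ∨ 3*h = 12) → d ≤ -6) ∧ ((¬(2*h = 14 ∨ 3*h = 12)) → ((2*mem[d + 3] > 3*d - 4 → d ≤ -8) ∧ ((¬(2*mem[d + 3] > 3*d - 4)) → mem[h + 2] ≤ h - 4))) implies it.
Countermodel: at the initial state d = -6, h = 7, mem = {[-3] = -11, [9] = 0, elsewhere -11}, the precondition holds but the weakest precondition fails.
Answer: invalid


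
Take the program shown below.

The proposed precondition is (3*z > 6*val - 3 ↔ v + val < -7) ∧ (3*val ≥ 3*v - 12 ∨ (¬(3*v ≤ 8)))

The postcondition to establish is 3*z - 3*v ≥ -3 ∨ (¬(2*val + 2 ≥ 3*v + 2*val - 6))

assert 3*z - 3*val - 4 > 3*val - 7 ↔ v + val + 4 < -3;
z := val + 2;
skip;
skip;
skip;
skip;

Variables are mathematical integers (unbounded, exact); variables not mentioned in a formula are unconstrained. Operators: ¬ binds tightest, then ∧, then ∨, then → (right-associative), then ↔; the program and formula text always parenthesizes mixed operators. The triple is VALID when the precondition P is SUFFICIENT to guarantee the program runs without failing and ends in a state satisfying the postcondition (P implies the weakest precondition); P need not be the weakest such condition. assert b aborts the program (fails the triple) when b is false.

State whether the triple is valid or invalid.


Working backward. After the program, the postcondition 3*z - 3*v ≥ -3 ∨ (¬(2*val + 2 ≥ 3*v + 2*val - 6)) must hold; in canonical form it is 3*z ≥ 3*v - 3 ∨ (¬(3*v ≤ 8)).
Before skip: 3*z ≥ 3*v - 3 ∨ (¬(3*v ≤ 8))
Before skip: 3*z ≥ 3*v - 3 ∨ (¬(3*v ≤ 8))
Before skip: 3*z ≥ 3*v - 3 ∨ (¬(3*v ≤ 8))
Before skip: 3*z ≥ 3*v - 3 ∨ (¬(3*v ≤ 8))
Before z := val + 2: 3*val ≥ 3*v - 9 ∨ (¬(3*v ≤ 8))
Before assert 3*z - 3*val - 4 > 3*val - 7 ↔ v + val + 4 < -3: (3*z > 6*val - 3 ↔ v + val < -7) ∧ (3*val ≥ 3*v - 9 ∨ (¬(3*v ≤ 8)))
The weakest precondition is (3*z > 6*val - 3 ↔ v + val < -7) ∧ (3*val ≥ 3*v - 9 ∨ (¬(3*v ≤ 8))).
Check whether (3*z > 6*val - 3 ↔ v + val < -7) ∧ (3*val ≥ 3*v - 12 ∨ (¬(3*v ≤ 8))) implies it.
Countermodel: at the initial state v = -2, val = -6, z = 0, the precondition holds but the weakest precondition fails.
Answer: invalid


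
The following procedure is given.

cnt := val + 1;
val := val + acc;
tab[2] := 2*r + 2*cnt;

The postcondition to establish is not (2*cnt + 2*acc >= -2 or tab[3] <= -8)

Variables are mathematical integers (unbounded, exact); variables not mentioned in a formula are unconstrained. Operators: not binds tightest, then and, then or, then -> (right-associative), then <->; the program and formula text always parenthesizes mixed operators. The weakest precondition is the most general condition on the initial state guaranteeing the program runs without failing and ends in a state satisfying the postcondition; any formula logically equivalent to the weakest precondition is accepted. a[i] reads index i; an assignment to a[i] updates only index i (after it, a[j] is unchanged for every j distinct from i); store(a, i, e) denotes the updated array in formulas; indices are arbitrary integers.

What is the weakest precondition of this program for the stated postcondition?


Working backward. After the program, the postcondition not (2*cnt + 2*acc >= -2 or tab[3] <= -8) must hold; in canonical form it is not (2*acc + 2*cnt >= -2 or tab[3] <= -8).
Before tab[2] := 2*r + 2*cnt: not (2*acc + 2*cnt >= -2 or tab[3] <= -8)
Before val := val + acc: not (2*acc + 2*cnt >= -2 or tab[3] <= -8)
Before cnt := val + 1: not (2*acc + 2*val >= -4 or tab[3] <= -8)
Answer: WP = not (2*acc + 2*val >= -4 or tab[3] <= -8)


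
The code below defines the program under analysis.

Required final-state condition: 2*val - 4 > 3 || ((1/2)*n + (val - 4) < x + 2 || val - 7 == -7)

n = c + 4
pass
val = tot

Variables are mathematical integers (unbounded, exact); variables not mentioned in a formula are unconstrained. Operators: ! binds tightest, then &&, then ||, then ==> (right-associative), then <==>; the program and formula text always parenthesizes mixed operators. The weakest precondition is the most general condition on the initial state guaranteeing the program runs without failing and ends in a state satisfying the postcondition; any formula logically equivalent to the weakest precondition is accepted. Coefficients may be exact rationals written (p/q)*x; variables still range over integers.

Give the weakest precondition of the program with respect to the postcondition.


Working backward. After the program, the postcondition 2*val - 4 > 3 || ((1/2)*n + (val - 4) < x + 2 || val - 7 == -7) must hold; in canonical form it is 2*val > 7 || (1/2)*n + val < x + 6 || val == 0.
Before val := tot: 2*tot > 7 || (1/2)*n + tot < x + 6 || tot == 0
Before skip: 2*tot > 7 || (1/2)*n + tot < x + 6 || tot == 0
Before n := c + 4: 2*tot > 7 || (1/2)*c + tot < x + 4 || tot == 0
Answer: WP = 2*tot > 7 || (1/2)*c + tot < x + 4 || tot == 0


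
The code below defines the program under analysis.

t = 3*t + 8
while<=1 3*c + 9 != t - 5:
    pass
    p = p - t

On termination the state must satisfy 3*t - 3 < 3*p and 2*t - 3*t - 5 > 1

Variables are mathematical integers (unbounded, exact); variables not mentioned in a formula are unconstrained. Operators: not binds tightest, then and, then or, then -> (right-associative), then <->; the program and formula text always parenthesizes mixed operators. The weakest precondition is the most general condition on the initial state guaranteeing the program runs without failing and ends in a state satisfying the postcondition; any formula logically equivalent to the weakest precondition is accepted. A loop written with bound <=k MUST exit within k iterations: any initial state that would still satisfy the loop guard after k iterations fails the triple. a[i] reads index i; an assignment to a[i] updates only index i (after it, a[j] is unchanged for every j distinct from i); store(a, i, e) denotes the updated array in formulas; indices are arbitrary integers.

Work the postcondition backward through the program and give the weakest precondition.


Working backward. After the program, the postcondition 3*t - 3 < 3*p and 2*t - 3*t - 5 > 1 must hold; in canonical form it is 3*t < 3*p + 3 and t < -6.
Before the loop (bound <=1), unroll the exhaustion recursion (WP_0 = exit-now case; WP_j = one more guarded iteration, up to j = 1):
  WP_0: (not (3*c != t - 14)) and 3*t < 3*p + 3 and t < -6
  WP_1: (3*c != t - 14 -> ((not (3*c != t - 14)) and 6*t < 3*p + 3 and t < -6)) and ((not (3*c != t - 14)) -> (3*t < 3*p + 3 and t < -6))
So before the loop: (3*c != t - 14 -> ((not (3*c != t - 14)) and 6*t < 3*p + 3 and t < -6)) and ((not (3*c != t - 14)) -> (3*t < 3*p + 3 and t < -6))
Before t := 3*t + 8: (3*c != 3*t - 6 -> ((not (3*c != 3*t - 6)) and 18*t < 3*p - 45 and 3*t < -14)) and ((not (3*c != 3*t - 6)) -> (9*t < 3*p - 21 and 3*t < -14))
Answer: WP = (3*c != 3*t - 6 -> ((not (3*c != 3*t - 6)) and 18*t < 3*p - 45 and 3*t < -14)) and ((not (3*c != 3*t - 6)) -> (9*t < 3*p - 21 and 3*t < -14))


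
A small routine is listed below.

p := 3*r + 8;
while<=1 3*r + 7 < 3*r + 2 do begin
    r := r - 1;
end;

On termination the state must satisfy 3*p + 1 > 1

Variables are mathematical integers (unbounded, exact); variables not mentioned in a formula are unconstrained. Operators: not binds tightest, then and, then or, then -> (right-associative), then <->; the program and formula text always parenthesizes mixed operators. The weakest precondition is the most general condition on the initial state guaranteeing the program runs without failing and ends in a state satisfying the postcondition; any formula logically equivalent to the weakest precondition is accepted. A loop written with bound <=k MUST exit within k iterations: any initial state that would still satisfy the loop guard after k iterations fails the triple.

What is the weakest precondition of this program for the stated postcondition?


Working backward. After the program, the postcondition 3*p + 1 > 1 must hold; in canonical form it is 3*p > 0.
Before the loop (bound <=1), unroll the exhaustion recursion (WP_0 = exit-now case; WP_j = one more guarded iteration, up to j = 1):
  WP_0: 3*p > 0
  WP_1: 3*p > 0
So before the loop: 3*p > 0
Before p := 3*r + 8: 9*r > -24
Answer: WP = 9*r > -24


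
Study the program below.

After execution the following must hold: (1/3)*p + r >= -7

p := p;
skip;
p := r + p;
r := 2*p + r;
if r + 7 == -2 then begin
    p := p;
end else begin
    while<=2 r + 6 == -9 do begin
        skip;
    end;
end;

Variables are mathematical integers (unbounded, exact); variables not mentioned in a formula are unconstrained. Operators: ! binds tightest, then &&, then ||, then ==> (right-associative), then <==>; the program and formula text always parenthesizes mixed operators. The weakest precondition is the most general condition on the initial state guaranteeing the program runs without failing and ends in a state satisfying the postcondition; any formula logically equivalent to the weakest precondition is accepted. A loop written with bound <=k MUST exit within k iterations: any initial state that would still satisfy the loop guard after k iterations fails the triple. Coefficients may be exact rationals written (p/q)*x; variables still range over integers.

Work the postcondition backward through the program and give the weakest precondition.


Working backward. After the program, (1/3)*p + r >= -7 must hold.
Then branch requires (1/3)*p + r >= -7; else branch requires (r == -15 ==> ((r == -15 ==> ((!(r == -15)) && (1/3)*p + r >= -7)) && ((!(r == -15)) ==> (1/3)*p + r >= -7))) && ((!(r == -15)) ==> (1/3)*p + r >= -7).
Before the if: (r == -9 ==> (1/3)*p + r >= -7) && ((!(r == -9)) ==> ((r == -15 ==> ((r == -15 ==> ((!(r == -15)) && (1/3)*p + r >= -7)) && ((!(r == -15)) ==> (1/3)*p + r >= -7))) && ((!(r == -15)) ==> (1/3)*p + r >= -7)))
Before r := 2*p + r: (2*p + r == -9 ==> (7/3)*p + r >= -7) && ((!(2*p + r == -9)) ==> ((2*p + r == -15 ==> ((2*p + r == -15 ==> ((!(2*p + r == -15)) && (7/3)*p + r >= -7)) && ((!(2*p + r == -15)) ==> (7/3)*p + r >= -7))) && ((!(2*p + r == -15)) ==> (7/3)*p + r >= -7)))
Before p := r + p: (2*p + 3*r == -9 ==> (7/3)*p + (10/3)*r >= -7) && ((!(2*p + 3*r == -9)) ==> ((2*p + 3*r == -15 ==> ((2*p + 3*r == -15 ==> ((!(2*p + 3*r == -15)) && (7/3)*p + (10/3)*r >= -7)) && ((!(2*p + 3*r == -15)) ==> (7/3)*p + (10/3)*r >= -7))) && ((!(2*p + 3*r == -15)) ==> (7/3)*p + (10/3)*r >= -7)))
Before skip: (2*p + 3*r == -9 ==> (7/3)*p + (10/3)*r >= -7) && ((!(2*p + 3*r == -9)) ==> ((2*p + 3*r == -15 ==> ((2*p + 3*r == -15 ==> ((!(2*p + 3*r == -15)) && (7/3)*p + (10/3)*r >= -7)) && ((!(2*p + 3*r == -15)) ==> (7/3)*p + (10/3)*r >= -7))) && ((!(2*p + 3*r == -15)) ==> (7/3)*p + (10/3)*r >= -7)))
Before p := p: (2*p + 3*r == -9 ==> (7/3)*p + (10/3)*r >= -7) && ((!(2*p + 3*r == -9)) ==> ((2*p + 3*r == -15 ==> ((2*p + 3*r == -15 ==> ((!(2*p + 3*r == -15)) && (7/3)*p + (10/3)*r >= -7)) && ((!(2*p + 3*r == -15)) ==> (7/3)*p + (10/3)*r >= -7))) && ((!(2*p + 3*r == -15)) ==> (7/3)*p + (10/3)*r >= -7)))
Answer: WP = (2*p + 3*r == -9 ==> (7/3)*p + (10/3)*r >= -7) && ((!(2*p + 3*r == -9)) ==> ((2*p + 3*r == -15 ==> ((2*p + 3*r == -15 ==> ((!(2*p + 3*r == -15)) && (7/3)*p + (10/3)*r >= -7)) && ((!(2*p + 3*r == -15)) ==> (7/3)*p + (10/3)*r >= -7))) && ((!(2*p + 3*r == -15)) ==> (7/3)*p + (10/3)*r >= -7)))


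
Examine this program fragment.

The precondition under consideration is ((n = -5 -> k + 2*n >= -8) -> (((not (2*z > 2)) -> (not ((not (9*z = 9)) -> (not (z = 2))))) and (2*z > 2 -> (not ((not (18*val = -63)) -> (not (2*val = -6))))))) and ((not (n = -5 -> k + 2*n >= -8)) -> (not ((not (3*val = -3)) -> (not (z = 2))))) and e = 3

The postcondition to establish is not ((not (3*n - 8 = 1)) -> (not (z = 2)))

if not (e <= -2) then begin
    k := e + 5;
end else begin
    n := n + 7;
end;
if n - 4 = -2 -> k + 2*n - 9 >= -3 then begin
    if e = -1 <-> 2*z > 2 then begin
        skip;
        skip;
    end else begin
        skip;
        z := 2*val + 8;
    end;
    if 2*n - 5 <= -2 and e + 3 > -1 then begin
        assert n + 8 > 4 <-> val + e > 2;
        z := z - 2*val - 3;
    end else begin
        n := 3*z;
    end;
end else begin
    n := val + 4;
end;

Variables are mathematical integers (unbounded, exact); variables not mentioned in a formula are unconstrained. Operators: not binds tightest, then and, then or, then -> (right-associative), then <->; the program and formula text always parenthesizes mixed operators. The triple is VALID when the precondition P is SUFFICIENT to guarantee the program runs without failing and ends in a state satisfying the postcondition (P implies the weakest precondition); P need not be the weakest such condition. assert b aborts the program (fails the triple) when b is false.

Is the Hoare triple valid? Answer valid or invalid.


Working backward. After the program, the postcondition not ((not (3*n - 8 = 1)) -> (not (z = 2))) must hold; in canonical form it is not ((not (3*n = 9)) -> (not (z = 2))).
Then branch requires ((e = -1 <-> 2*z > 2) -> (((2*n <= 3 and e > -4) -> ((n > -4 <-> e + val > 2) and (not ((not (3*n = 9)) -> (not (z = 2*val + 5)))))) and ((not (2*n <= 3 and e > -4)) -> (not ((not (9*z = 9)) -> (not (z = 2))))))) and ((not (e = -1 <-> 2*z > 2)) -> ((not (2*n <= 3 and e > -4)) and ((not (2*n <= 3 and e > -4)) -> (not ((not (18*val = -63)) -> (not (2*val = -6))))))); else branch requires not ((not (3*val = -3)) -> (not (z = 2))).
Before the if: ((n = 2 -> k + 2*n >= 6) -> (((e = -1 <-> 2*z > 2) -> (((2*n <= 3 and e > -4) -> ((n > -4 <-> e + val > 2) and (not ((not (3*n = 9)) -> (not (z = 2*val + 5)))))) and ((not (2*n <= 3 and e > -4)) -> (not ((not (9*z = 9)) -> (not (z = 2))))))) and ((not (e = -1 <-> 2*z > 2)) -> ((not (2*n <= 3 and e > -4)) and ((not (2*n <= 3 and e > -4)) -> (not ((not (18*val = -63)) -> (not (2*val = -6))))))))) and ((not (n = 2 -> k + 2*n >= 6)) -> (not ((not (3*val = -3)) -> (not (z = 2)))))
Then branch requires ((n = 2 -> e + 2*n >= 1) -> (((e = -1 <-> 2*z > 2) -> (((2*n <= 3 and e > -4) -> ((n > -4 <-> e + val > 2) and (not ((not (3*n = 9)) -> (not (z = 2*val + 5)))))) and ((not (2*n <= 3 and e > -4)) -> (not ((not (9*z = 9)) -> (not (z = 2))))))) and ((not (e = -1 <-> 2*z > 2)) -> ((not (2*n <= 3 and e > -4)) and ((not (2*n <= 3 and e > -4)) -> (not ((not (18*val = -63)) -> (not (2*val = -6))))))))) and ((not (n = 2 -> e + 2*n >= 1)) -> (not ((not (3*val = -3)) -> (not (z = 2))))); else branch requires ((n = -5 -> k + 2*n >= -8) -> (((e = -1 <-> 2*z > 2) -> (((2*n <= -11 and e > -4) -> ((n > -11 <-> e + val > 2) and (not ((not (3*n = -12)) -> (not (z = 2*val + 5)))))) and ((not (2*n <= -11 and e > -4)) -> (not ((not (9*z = 9)) -> (not (z = 2))))))) and ((not (e = -1 <-> 2*z > 2)) -> ((not (2*n <= -11 and e > -4)) and ((not (2*n <= -11 and e > -4)) -> (not ((not (18*val = -63)) -> (not (2*val = -6))))))))) and ((not (n = -5 -> k + 2*n >= -8)) -> (not ((not (3*val = -3)) -> (not (z = 2))))).
Before the if: ((not (e <= -2)) -> (((n = 2 -> e + 2*n >= 1) -> (((e = -1 <-> 2*z > 2) -> (((2*n <= 3 and e > -4) -> ((n > -4 <-> e + val > 2) and (not ((not (3*n = 9)) -> (not (z = 2*val + 5)))))) and ((not (2*n <= 3 and e > -4)) -> (not ((not (9*z = 9)) -> (not (z = 2))))))) and ((not (e = -1 <-> 2*z > 2)) -> ((not (2*n <= 3 and e > -4)) and ((not (2*n <= 3 and e > -4)) -> (not ((not (18*val = -63)) -> (not (2*val = -6))))))))) and ((not (n = 2 -> e + 2*n >= 1)) -> (not ((not (3*val = -3)) -> (not (z = 2))))))) and (e <= -2 -> (((n = -5 -> k + 2*n >= -8) -> (((e = -1 <-> 2*z > 2) -> (((2*n <= -11 and e > -4) -> ((n > -11 <-> e + val > 2) and (not ((not (3*n = -12)) -> (not (z = 2*val + 5)))))) and ((not (2*n <= -11 and e > -4)) -> (not ((not (9*z = 9)) -> (not (z = 2))))))) and ((not (e = -1 <-> 2*z > 2)) -> ((not (2*n <= -11 and e > -4)) and ((not (2*n <= -11 and e > -4)) -> (not ((not (18*val = -63)) -> (not (2*val = -6))))))))) and ((not (n = -5 -> k + 2*n >= -8)) -> (not ((not (3*val = -3)) -> (not (z = 2)))))))
The weakest precondition is ((not (e <= -2)) -> (((n = 2 -> e + 2*n >= 1) -> (((e = -1 <-> 2*z > 2) -> (((2*n <= 3 and e > -4) -> ((n > -4 <-> e + val > 2) and (not ((not (3*n = 9)) -> (not (z = 2*val + 5)))))) and ((not (2*n <= 3 and e > -4)) -> (not ((not (9*z = 9)) -> (not (z = 2))))))) and ((not (e = -1 <-> 2*z > 2)) -> ((not (2*n <= 3 and e > -4)) and ((not (2*n <= 3 and e > -4)) -> (not ((not (18*val = -63)) -> (not (2*val = -6))))))))) and ((not (n = 2 -> e + 2*n >= 1)) -> (not ((not (3*val = -3)) -> (not (z = 2))))))) and (e <= -2 -> (((n = -5 -> k + 2*n >= -8) -> (((e = -1 <-> 2*z > 2) -> (((2*n <= -11 and e > -4) -> ((n > -11 <-> e + val > 2) and (not ((not (3*n = -12)) -> (not (z = 2*val + 5)))))) and ((not (2*n <= -11 and e > -4)) -> (not ((not (9*z = 9)) -> (not (z = 2))))))) and ((not (e = -1 <-> 2*z > 2)) -> ((not (2*n <= -11 and e > -4)) and ((not (2*n <= -11 and e > -4)) -> (not ((not (18*val = -63)) -> (not (2*val = -6))))))))) and ((not (n = -5 -> k + 2*n >= -8)) -> (not ((not (3*val = -3)) -> (not (z = 2))))))).
Check whether ((n = -5 -> k + 2*n >= -8) -> (((not (2*z > 2)) -> (not ((not (9*z = 9)) -> (not (z = 2))))) and (2*z > 2 -> (not ((not (18*val = -63)) -> (not (2*val = -6))))))) and ((not (n = -5 -> k + 2*n >= -8)) -> (not ((not (3*val = -3)) -> (not (z = 2))))) and e = 3 implies it.
Countermodel: at the initial state e = 3, k = 1, n = -5, val = -2, z = 2, the precondition holds but the weakest precondition fails.
Answer: invalid


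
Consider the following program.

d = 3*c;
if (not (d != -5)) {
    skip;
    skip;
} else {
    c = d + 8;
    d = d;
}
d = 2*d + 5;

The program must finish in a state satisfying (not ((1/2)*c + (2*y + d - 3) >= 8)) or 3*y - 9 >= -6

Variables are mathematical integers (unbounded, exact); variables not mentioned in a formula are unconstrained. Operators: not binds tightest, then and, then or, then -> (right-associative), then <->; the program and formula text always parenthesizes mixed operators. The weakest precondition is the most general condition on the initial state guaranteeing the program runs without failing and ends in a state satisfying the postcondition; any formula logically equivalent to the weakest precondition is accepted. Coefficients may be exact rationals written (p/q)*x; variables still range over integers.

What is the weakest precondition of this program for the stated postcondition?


Working backward. After the program, the postcondition (not ((1/2)*c + (2*y + d - 3) >= 8)) or 3*y - 9 >= -6 must hold; in canonical form it is (not ((1/2)*c + d + 2*y >= 11)) or 3*y >= 3.
Before d := 2*d + 5: (not ((1/2)*c + 2*d + 2*y >= 6)) or 3*y >= 3
Then branch requires (not ((1/2)*c + 2*d + 2*y >= 6)) or 3*y >= 3; else branch requires (not ((5/2)*d + 2*y >= 2)) or 3*y >= 3.
Before the if: ((not (d != -5)) -> ((not ((1/2)*c + 2*d + 2*y >= 6)) or 3*y >= 3)) and (d != -5 -> ((not ((5/2)*d + 2*y >= 2)) or 3*y >= 3))
Before d := 3*c: ((not (3*c != -5)) -> ((not ((13/2)*c + 2*y >= 6)) or 3*y >= 3)) and (3*c != -5 -> ((not ((15/2)*c + 2*y >= 2)) or 3*y >= 3))
Answer: WP = ((not (3*c != -5)) -> ((not ((13/2)*c + 2*y >= 6)) or 3*y >= 3)) and (3*c != -5 -> ((not ((15/2)*c + 2*y >= 2)) or 3*y >= 3))


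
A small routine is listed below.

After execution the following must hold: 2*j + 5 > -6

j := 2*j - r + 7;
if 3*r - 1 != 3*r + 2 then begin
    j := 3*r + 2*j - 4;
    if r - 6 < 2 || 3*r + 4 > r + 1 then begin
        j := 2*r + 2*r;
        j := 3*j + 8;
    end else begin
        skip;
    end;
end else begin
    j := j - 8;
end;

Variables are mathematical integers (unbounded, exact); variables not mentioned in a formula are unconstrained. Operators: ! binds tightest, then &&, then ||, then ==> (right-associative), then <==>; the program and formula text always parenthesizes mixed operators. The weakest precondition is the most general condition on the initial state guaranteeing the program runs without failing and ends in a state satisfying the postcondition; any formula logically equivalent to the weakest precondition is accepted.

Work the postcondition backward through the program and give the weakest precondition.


Working backward. After the program, the postcondition 2*j + 5 > -6 must hold; in canonical form it is 2*j > -11.
Then branch requires ((r < 8 || 2*r > -3) ==> 24*r > -27) && ((!(r < 8 || 2*r > -3)) ==> 4*j + 6*r > -3); else branch requires 2*j > 5.
Before the if: ((r < 8 || 2*r > -3) ==> 24*r > -27) && ((!(r < 8 || 2*r > -3)) ==> 4*j + 6*r > -3)
Before j := 2*j - r + 7: ((r < 8 || 2*r > -3) ==> 24*r > -27) && ((!(r < 8 || 2*r > -3)) ==> 8*j + 2*r > -31)
Answer: WP = ((r < 8 || 2*r > -3) ==> 24*r > -27) && ((!(r < 8 || 2*r > -3)) ==> 8*j + 2*r > -31)


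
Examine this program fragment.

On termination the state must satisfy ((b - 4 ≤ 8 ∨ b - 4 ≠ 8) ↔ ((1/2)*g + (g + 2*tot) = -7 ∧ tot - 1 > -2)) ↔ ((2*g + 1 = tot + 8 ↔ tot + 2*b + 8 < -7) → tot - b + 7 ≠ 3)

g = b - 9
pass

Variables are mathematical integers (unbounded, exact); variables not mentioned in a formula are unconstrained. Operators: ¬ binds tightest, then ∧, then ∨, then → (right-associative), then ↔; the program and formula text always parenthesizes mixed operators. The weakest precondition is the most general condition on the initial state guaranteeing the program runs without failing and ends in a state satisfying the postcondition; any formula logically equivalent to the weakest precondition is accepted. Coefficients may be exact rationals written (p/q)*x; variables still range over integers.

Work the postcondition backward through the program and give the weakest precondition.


Working backward. After the program, the postcondition ((b - 4 ≤ 8 ∨ b - 4 ≠ 8) ↔ ((1/2)*g + (g + 2*tot) = -7 ∧ tot - 1 > -2)) ↔ ((2*g + 1 = tot + 8 ↔ tot + 2*b + 8 < -7) → tot - b + 7 ≠ 3) must hold; in canonical form it is ((b ≤ 12 ∨ b ≠ 12) ↔ ((3/2)*g + 2*tot = -7 ∧ tot > -1)) ↔ ((2*g = tot + 7 ↔ 2*b + tot < -15) → tot ≠ b - 4).
Before skip: ((b ≤ 12 ∨ b ≠ 12) ↔ ((3/2)*g + 2*tot = -7 ∧ tot > -1)) ↔ ((2*g = tot + 7 ↔ 2*b + tot < -15) → tot ≠ b - 4)
Before g := b - 9: ((b ≤ 12 ∨ b ≠ 12) ↔ ((3/2)*b + 2*tot = 13/2 ∧ tot > -1)) ↔ ((2*b = tot + 25 ↔ 2*b + tot < -15) → tot ≠ b - 4)
Answer: WP = ((b ≤ 12 ∨ b ≠ 12) ↔ ((3/2)*b + 2*tot = 13/2 ∧ tot > -1)) ↔ ((2*b = tot + 25 ↔ 2*b + tot < -15) → tot ≠ b - 4)


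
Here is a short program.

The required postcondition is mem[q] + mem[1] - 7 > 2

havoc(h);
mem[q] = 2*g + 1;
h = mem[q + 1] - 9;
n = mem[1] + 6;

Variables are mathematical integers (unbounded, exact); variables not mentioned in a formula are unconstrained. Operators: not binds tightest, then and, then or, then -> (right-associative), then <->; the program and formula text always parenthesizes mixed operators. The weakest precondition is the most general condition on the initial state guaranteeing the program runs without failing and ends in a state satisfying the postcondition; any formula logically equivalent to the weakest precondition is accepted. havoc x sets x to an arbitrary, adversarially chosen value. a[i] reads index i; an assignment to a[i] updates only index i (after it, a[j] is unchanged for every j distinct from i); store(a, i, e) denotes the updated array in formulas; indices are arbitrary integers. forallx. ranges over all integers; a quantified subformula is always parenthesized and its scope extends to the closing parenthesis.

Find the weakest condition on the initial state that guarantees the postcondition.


Working backward. After the program, the postcondition mem[q] + mem[1] - 7 > 2 must hold; in canonical form it is mem[1] + mem[q] > 9.
Before n := mem[1] + 6: mem[1] + mem[q] > 9
Before h := mem[q + 1] - 9: mem[1] + mem[q] > 9
Before mem[q] := 2*g + 1: store(mem, q, 2*g + 1)[1] + store(mem, q, 2*g + 1)[q] > 9
Before havoc h: store(mem, q, 2*g + 1)[1] + store(mem, q, 2*g + 1)[q] > 9
Answer: WP = store(mem, q, 2*g + 1)[1] + store(mem, q, 2*g + 1)[q] > 9


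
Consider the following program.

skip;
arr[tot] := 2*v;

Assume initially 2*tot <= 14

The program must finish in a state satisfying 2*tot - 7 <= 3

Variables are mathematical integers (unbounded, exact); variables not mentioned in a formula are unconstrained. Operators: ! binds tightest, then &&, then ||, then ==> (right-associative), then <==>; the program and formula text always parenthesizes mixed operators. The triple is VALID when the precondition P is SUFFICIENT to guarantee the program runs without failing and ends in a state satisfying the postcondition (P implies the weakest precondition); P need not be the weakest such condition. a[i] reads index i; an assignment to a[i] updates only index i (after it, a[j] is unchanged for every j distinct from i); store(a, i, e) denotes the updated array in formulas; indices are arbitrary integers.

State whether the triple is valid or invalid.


Working backward. After the program, the postcondition 2*tot - 7 <= 3 must hold; in canonical form it is 2*tot <= 10.
Before arr[tot] := 2*v: 2*tot <= 10
Before skip: 2*tot <= 10
The weakest precondition is 2*tot <= 10.
Check whether 2*tot <= 14 implies it.
Countermodel: at the initial state tot = 6, the precondition holds but the weakest precondition fails.
Answer: invalid


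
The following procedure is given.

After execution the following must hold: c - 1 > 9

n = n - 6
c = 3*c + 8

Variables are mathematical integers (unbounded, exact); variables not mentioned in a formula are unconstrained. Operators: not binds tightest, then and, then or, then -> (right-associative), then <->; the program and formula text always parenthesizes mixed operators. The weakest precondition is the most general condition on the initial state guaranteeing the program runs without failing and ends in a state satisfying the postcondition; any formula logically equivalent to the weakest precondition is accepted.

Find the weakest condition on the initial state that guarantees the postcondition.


Working backward. After the program, the postcondition c - 1 > 9 must hold; in canonical form it is c > 10.
Before c := 3*c + 8: 3*c > 2
Before n := n - 6: 3*c > 2
Answer: WP = 3*c > 2


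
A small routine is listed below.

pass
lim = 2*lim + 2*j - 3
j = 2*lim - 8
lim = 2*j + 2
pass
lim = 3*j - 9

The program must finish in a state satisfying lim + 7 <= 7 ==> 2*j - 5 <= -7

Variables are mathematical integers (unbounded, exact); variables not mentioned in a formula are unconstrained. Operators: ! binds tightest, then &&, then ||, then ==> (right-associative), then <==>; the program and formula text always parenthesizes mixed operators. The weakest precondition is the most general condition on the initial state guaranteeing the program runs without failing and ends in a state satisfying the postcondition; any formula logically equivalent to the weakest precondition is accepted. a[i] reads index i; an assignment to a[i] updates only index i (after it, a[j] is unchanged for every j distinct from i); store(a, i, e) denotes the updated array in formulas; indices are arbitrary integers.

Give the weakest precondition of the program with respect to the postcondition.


Working backward. After the program, the postcondition lim + 7 <= 7 ==> 2*j - 5 <= -7 must hold; in canonical form it is lim <= 0 ==> 2*j <= -2.
Before lim := 3*j - 9: 3*j <= 9 ==> 2*j <= -2
Before skip: 3*j <= 9 ==> 2*j <= -2
Before lim := 2*j + 2: 3*j <= 9 ==> 2*j <= -2
Before j := 2*lim - 8: 6*lim <= 33 ==> 4*lim <= 14
Before lim := 2*lim + 2*j - 3: 12*j + 12*lim <= 51 ==> 8*j + 8*lim <= 26
Before skip: 12*j + 12*lim <= 51 ==> 8*j + 8*lim <= 26
Answer: WP = 12*j + 12*lim <= 51 ==> 8*j + 8*lim <= 26


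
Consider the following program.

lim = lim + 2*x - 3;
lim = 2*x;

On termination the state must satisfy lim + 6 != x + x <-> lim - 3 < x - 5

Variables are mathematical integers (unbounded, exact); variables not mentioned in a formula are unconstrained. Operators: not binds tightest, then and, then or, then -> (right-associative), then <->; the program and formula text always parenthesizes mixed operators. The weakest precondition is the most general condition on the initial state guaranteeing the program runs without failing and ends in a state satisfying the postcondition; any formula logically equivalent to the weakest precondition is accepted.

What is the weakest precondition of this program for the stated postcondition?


Working backward. After the program, the postcondition lim + 6 != x + x <-> lim - 3 < x - 5 must hold; in canonical form it is lim != 2*x - 6 <-> lim < x - 2.
Before lim := 2*x: x < -2
Before lim := lim + 2*x - 3: x < -2
Answer: WP = x < -2


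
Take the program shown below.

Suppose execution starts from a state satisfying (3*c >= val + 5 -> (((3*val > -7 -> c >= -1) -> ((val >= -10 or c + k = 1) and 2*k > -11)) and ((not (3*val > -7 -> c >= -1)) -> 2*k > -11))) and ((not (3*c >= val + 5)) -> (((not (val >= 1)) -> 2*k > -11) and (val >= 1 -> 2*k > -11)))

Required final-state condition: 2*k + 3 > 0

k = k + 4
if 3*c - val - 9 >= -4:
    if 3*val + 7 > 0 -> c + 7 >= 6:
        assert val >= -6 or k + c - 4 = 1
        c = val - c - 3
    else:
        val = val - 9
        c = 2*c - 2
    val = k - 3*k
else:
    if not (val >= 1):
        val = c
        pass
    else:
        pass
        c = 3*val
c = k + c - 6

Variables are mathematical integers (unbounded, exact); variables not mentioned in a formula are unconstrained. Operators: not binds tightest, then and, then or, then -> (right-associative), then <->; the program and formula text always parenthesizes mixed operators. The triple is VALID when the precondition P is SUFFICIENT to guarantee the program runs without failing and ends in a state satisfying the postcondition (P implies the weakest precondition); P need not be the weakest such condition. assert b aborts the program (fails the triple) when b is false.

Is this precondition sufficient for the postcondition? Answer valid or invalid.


Working backward. After the program, the postcondition 2*k + 3 > 0 must hold; in canonical form it is 2*k > -3.
Before c := k + c - 6: 2*k > -3
Then branch requires ((3*val > -7 -> c >= -1) -> ((val >= -6 or c + k = 5) and 2*k > -3)) and ((not (3*val > -7 -> c >= -1)) -> 2*k > -3); else branch requires ((not (val >= 1)) -> 2*k > -3) and (val >= 1 -> 2*k > -3).
Before the if: (3*c >= val + 5 -> (((3*val > -7 -> c >= -1) -> ((val >= -6 or c + k = 5) and 2*k > -3)) and ((not (3*val > -7 -> c >= -1)) -> 2*k > -3))) and ((not (3*c >= val + 5)) -> (((not (val >= 1)) -> 2*k > -3) and (val >= 1 -> 2*k > -3)))
Before k := k + 4: (3*c >= val + 5 -> (((3*val > -7 -> c >= -1) -> ((val >= -6 or c + k = 1) and 2*k > -11)) and ((not (3*val > -7 -> c >= -1)) -> 2*k > -11))) and ((not (3*c >= val + 5)) -> (((not (val >= 1)) -> 2*k > -11) and (val >= 1 -> 2*k > -11)))
The weakest precondition is (3*c >= val + 5 -> (((3*val > -7 -> c >= -1) -> ((val >= -6 or c + k = 1) and 2*k > -11)) and ((not (3*val > -7 -> c >= -1)) -> 2*k > -11))) and ((not (3*c >= val + 5)) -> (((not (val >= 1)) -> 2*k > -11) and (val >= 1 -> 2*k > -11))).
Check whether (3*c >= val + 5 -> (((3*val > -7 -> c >= -1) -> ((val >= -10 or c + k = 1) and 2*k > -11)) and ((not (3*val > -7 -> c >= -1)) -> 2*k > -11))) and ((not (3*c >= val + 5)) -> (((not (val >= 1)) -> 2*k > -11) and (val >= 1 -> 2*k > -11))) implies it.
Countermodel: at the initial state c = -1, k = 3, val = -8, the precondition holds but the weakest precondition fails.
Answer: invalid


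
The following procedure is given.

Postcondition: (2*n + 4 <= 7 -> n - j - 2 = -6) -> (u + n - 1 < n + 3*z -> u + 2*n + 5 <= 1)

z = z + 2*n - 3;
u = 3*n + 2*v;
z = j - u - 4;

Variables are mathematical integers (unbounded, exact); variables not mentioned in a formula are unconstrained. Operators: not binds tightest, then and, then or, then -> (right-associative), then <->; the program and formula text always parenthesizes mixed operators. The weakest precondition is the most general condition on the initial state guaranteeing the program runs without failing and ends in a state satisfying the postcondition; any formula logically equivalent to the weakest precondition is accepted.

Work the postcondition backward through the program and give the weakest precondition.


Working backward. After the program, the postcondition (2*n + 4 <= 7 -> n - j - 2 = -6) -> (u + n - 1 < n + 3*z -> u + 2*n + 5 <= 1) must hold; in canonical form it is (2*n <= 3 -> n = j - 4) -> (u < 3*z + 1 -> 2*n + u <= -4).
Before z := j - u - 4: (2*n <= 3 -> n = j - 4) -> (4*u < 3*j - 11 -> 2*n + u <= -4)
Before u := 3*n + 2*v: (2*n <= 3 -> n = j - 4) -> (12*n + 8*v < 3*j - 11 -> 5*n + 2*v <= -4)
Before z := z + 2*n - 3: (2*n <= 3 -> n = j - 4) -> (12*n + 8*v < 3*j - 11 -> 5*n + 2*v <= -4)
Answer: WP = (2*n <= 3 -> n = j - 4) -> (12*n + 8*v < 3*j - 11 -> 5*n + 2*v <= -4)


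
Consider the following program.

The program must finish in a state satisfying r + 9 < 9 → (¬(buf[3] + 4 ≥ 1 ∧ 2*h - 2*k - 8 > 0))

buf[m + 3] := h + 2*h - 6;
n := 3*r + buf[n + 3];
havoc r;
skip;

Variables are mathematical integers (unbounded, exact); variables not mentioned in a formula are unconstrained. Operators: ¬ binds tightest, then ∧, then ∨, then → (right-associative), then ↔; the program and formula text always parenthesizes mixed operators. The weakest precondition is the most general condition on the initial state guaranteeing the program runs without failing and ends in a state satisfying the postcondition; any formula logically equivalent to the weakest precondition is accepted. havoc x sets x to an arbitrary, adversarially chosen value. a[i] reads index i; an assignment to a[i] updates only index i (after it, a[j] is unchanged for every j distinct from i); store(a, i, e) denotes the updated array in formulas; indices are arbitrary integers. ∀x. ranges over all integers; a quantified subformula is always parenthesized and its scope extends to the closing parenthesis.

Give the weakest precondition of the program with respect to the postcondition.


Working backward. After the program, the postcondition r + 9 < 9 → (¬(buf[3] + 4 ≥ 1 ∧ 2*h - 2*k - 8 > 0)) must hold; in canonical form it is r < 0 → (¬(buf[3] ≥ -3 ∧ 2*h > 2*k + 8)).
Before skip: r < 0 → (¬(buf[3] ≥ -3 ∧ 2*h > 2*k + 8))
Before havoc r: ∀r_1. (r_1 < 0 → (¬(buf[3] ≥ -3 ∧ 2*h > 2*k + 8)))
Before n := 3*r + buf[n + 3]: ∀r_1. (r_1 < 0 → (¬(buf[3] ≥ -3 ∧ 2*h > 2*k + 8)))
Before buf[m + 3] := h + 2*h - 6: ∀r_1. (r_1 < 0 → (¬(store(buf, m + 3, 3*h - 6)[3] ≥ -3 ∧ 2*h > 2*k + 8)))
Answer: WP = ∀r_1. (r_1 < 0 → (¬(store(buf, m + 3, 3*h - 6)[3] ≥ -3 ∧ 2*h > 2*k + 8)))
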